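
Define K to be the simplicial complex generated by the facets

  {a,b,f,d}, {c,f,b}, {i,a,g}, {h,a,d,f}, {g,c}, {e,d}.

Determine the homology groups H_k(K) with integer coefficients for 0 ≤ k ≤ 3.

Order the vertices as a < b < c < d < e < f < g < h < i. Listing each simplex with vertices in this order, K has dimension 3 with simplices:

  0-simplices (9): a, b, c, d, e, f, g, h, i
  1-simplices (16): ab, ad, af, ag, ah, ai, bc, bd, bf, cf, cg, de, df, dh, fh, gi
  2-simplices (9): abd, abf, adf, adh, afh, agi, bcf, bdf, dfh
  3-simplices (2): abdf, adfh

Hence C_0 ≅ Z^9, C_1 ≅ Z^16, C_2 ≅ Z^9, C_3 ≅ Z^2.

∂_1: C_1 → C_0 is given by ∂[p,q] = [q] − [p]. For instance
  ∂ad = d − a.
The 9×16 boundary matrix has rank 8 and Smith normal form diag(1,1,1,1,1,1,1,1).

∂_2: C_2 → C_1 sends each 2-simplex [p,q,r] to [q,r] − [p,r] + [p,q]. For instance
  ∂agi = gi − ai + ag,
  ∂afh = fh − ah + af.
This gives a 16×9 integer matrix of rank 7; reducing to Smith normal form yields diagonal entries (1,1,1,1,1,1,1).

∂_3: C_3 → C_2 sends each 3-simplex σ to the alternating sum Σ_i (−1)^i (σ with its i-th vertex removed). For instance
  ∂adfh = dfh − afh + adh − adf,
  ∂abdf = bdf − adf + abf − abd.
This gives a 9×2 integer matrix of rank 2; reducing to Smith normal form yields diagonal entries (1,1).

Computing H_k = (kernel of ∂_k) / (image of ∂_{k+1}):

  H_0: rank C_0 − rank ∂_1 = 9 − 8 = 1, and the invariant factors of ∂_1 are all 1, so H_0 = Z.
  H_1: rank ker ∂_1 − rank ∂_2 = (16 − 8) − 7 = 1, and the invariant factors of ∂_2 are all 1, so H_1 = Z.
  H_2: rank ker ∂_2 − rank ∂_3 = (9 − 7) − 2 = 0, and the invariant factors of ∂_3 are all 1, so H_2 = 0.
  H_3: rank ker ∂_3 − rank ∂_4 = (2 − 2) − 0 = 0, and there is no ∂_4, so H_3 = 0.

H_0 ≅ Z,  H_1 ≅ Z,  H_2 = 0,  H_3 = 0.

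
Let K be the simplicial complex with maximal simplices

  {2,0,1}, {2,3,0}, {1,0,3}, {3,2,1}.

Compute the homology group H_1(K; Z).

H_1 = 0.

Order the vertices as 0 < 1 < 2 < 3. Listing each simplex with vertices in this order, K has dimension 2 with simplices:

  0-simplices (4): [0], [1], [2], [3]
  1-simplices (6): [0,1], [0,2], [0,3], [1,2], [1,3], [2,3]
  2-simplices (4): [0,1,2], [0,1,3], [0,2,3], [1,2,3]

so the chain groups are C_0 ≅ Z^4, C_1 ≅ Z^6, C_2 ≅ Z^4.

Boundary ∂_1: C_1 → C_0 is given by ∂[p,q] = [q] − [p].
As a 4×6 matrix over Z this has rank 3, with invariant factors (1,1,1).

The boundary map ∂_2: C_2 → C_1 sends each 2-simplex [p,q,r] to [q,r] − [p,r] + [p,q]. For instance
  ∂[0,1,3] = [1,3] − [0,3] + [0,1],
  ∂[0,1,2] = [1,2] − [0,2] + [0,1].
As a 6×4 matrix over Z this has rank 3, with invariant factors (1,1,1).

Reading off H_k = ker ∂_k / im ∂_{k+1}:

  H_1: rank ker ∂_1 − rank ∂_2 = (6 − 3) − 3 = 0, and the invariant factors of ∂_2 are all 1, so H_1 ≅ 0.

(K is a triangulation of the 2-sphere S^2.)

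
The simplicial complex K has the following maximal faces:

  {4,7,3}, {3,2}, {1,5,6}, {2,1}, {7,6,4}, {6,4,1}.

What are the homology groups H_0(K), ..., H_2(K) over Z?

H_0 = Z,  H_1 = Z,  H_2 = 0.

Take the total order 1 < 2 < 3 < 4 < 5 < 6 < 7 on the vertex set. Then K (dimension 2) consists of the simplices:

  0-simplices (7): [1], [2], [3], [4], [5], [6], [7]
  1-simplices (11): [1,2], [1,4], [1,5], [1,6], [2,3], [3,4], [3,7], [4,6], [4,7], [5,6], [6,7]
  2-simplices (4): [1,4,6], [1,5,6], [3,4,7], [4,6,7]

so the chain groups are C_0 ≅ Z^7, C_1 ≅ Z^11, C_2 ≅ Z^4.

∂_1: C_1 → C_0 maps an edge to its endpoints' difference, ∂[p,q] = q − p. For instance
  ∂[1,4] = [4] − [1].
The resulting 7×11 matrix has rank 6, and its Smith normal form has invariant factors (1,1,1,1,1,1).

The boundary map ∂_2: C_2 → C_1 maps a triangle to the signed sum of its edges. For instance
  ∂[4,6,7] = [6,7] − [4,7] + [4,6],
  ∂[1,5,6] = [5,6] − [1,6] + [1,5].
This gives a 11×4 integer matrix of rank 4; reducing to Smith normal form yields diagonal entries (1,1,1,1).

Computing H_k = (kernel of ∂_k) / (image of ∂_{k+1}):

  H_0: rank C_0 − rank ∂_1 = 7 − 6 = 1, and the invariant factors of ∂_1 are all 1, so H_0 ≅ Z.
  H_1: rank ker ∂_1 − rank ∂_2 = (11 − 6) − 4 = 1, and the invariant factors of ∂_2 are all 1, so H_1 ≅ Z.
  H_2: rank ker ∂_2 − rank ∂_3 = (4 − 4) − 0 = 0, and there is no ∂_3, so H_2 ≅ 0.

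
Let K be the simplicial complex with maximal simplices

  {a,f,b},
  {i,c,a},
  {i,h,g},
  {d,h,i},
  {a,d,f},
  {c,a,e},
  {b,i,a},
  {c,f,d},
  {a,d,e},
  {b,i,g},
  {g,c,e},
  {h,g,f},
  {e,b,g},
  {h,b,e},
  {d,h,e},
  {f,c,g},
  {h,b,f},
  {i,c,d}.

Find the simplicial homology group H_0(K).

H_0 ≅ Z.

Take the total order a < b < c < d < e < f < g < h < i on the vertex set. Then K (dimension 2) consists of the simplices:

  0-simplices (9): a, b, c, d, e, f, g, h, i
  1-simplices (27): ab, ac, ad, ae, af, ai, be, bf, bg, bh, bi, cd, ce, cf, cg, ci, de, df, dh, di, eg, eh, fg, fh, gh, gi, hi
  2-simplices (18): abf, abi, ace, aci, ade, adf, beg, beh, bfh, bgi, cdf, cdi, ceg, cfg, deh, dhi, fgh, ghi

giving chain groups C_0 ≅ Z^9, C_1 ≅ Z^27, C_2 ≅ Z^18.

Boundary ∂_1: C_1 → C_0 maps an edge to its endpoints' difference, ∂[p,q] = q − p.
As a 9×27 matrix over Z this has rank 8, with invariant factors (1,1,1,1,1,1,1,1).

∂_2: C_2 → C_1 sends each 2-simplex [p,q,r] to [q,r] − [p,r] + [p,q]. For instance
  ∂bfh = fh − bh + bf,
  ∂adf = df − af + ad.
The 27×18 boundary matrix has rank 18 and Smith normal form diag(1,1,1,1,1,1,1,1,1,1,1,1,1,1,1,1,1,2).

Computing H_k = (kernel of ∂_k) / (image of ∂_{k+1}):

  H_0: rank C_0 − rank ∂_1 = 9 − 8 = 1, and the invariant factors of ∂_1 are all 1, so H_0 ≅ Z.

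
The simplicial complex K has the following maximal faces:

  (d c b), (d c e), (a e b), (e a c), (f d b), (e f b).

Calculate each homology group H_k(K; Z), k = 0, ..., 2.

Fix the vertex order a < b < c < d < e < f and write every simplex with vertices in increasing order. Then dim K = 2 and the simplices of K are:

  0-simplices (6): a, b, c, d, e, f
  1-simplices (12): ab, ac, ae, bc, bd, be, bf, cd, ce, de, df, ef
  2-simplices (6): abe, ace, bcd, bdf, bef, cde

so the chain groups are C_0 ≅ Z^6, C_1 ≅ Z^12, C_2 ≅ Z^6.

∂_1: C_1 → C_0 sends each edge [p,q] (with p < q) to q − p. For instance
  ∂cd = d − c.
The 6×12 boundary matrix has rank 5 and Smith normal form diag(1,1,1,1,1).

Boundary ∂_2: C_2 → C_1 sends each 2-simplex [p,q,r] to [q,r] − [p,r] + [p,q]. For instance
  ∂cde = de − ce + cd,
  ∂bdf = df − bf + bd.
The resulting 12×6 matrix has rank 6, and its Smith normal form has invariant factors (1,1,1,1,1,1).

Now H_k = ker ∂_k / im ∂_{k+1}, so:

  H_0: rank C_0 − rank ∂_1 = 6 − 5 = 1, and the invariant factors of ∂_1 are all 1, so H_0 = Z.
  H_1: rank ker ∂_1 − rank ∂_2 = (12 − 5) − 6 = 1, and the invariant factors of ∂_2 are all 1, so H_1 = Z.
  H_2: rank ker ∂_2 − rank ∂_3 = (6 − 6) − 0 = 0, and there is no ∂_3, so H_2 = 0.

(K is a triangulation of the cylinder S^1 x I.)

H_0 ≅ Z,  H_1 ≅ Z,  H_2 = 0.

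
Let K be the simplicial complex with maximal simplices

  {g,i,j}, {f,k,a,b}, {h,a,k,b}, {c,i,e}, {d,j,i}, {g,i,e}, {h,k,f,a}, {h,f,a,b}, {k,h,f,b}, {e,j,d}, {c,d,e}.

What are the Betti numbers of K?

b_0 = 2, b_1 = 1, b_2 = 0, b_3 = 1.

Fix the vertex order a < b < c < d < e < f < g < h < i < j < k and write every simplex with vertices in increasing order. Then dim K = 3 and the simplices of K are:

  0-simplices (11): a, b, c, d, e, f, g, h, i, j, k
  1-simplices (22): ab, af, ah, ak, bf, bh, bk, cd, ce, ci, de, di, dj, eg, ei, ej, fh, fk, gi, gj, hk, ij
  2-simplices (16): abf, abh, abk, afh, afk, ahk, bfh, bfk, bhk, cde, cei, dej, dij, egi, fhk, gij
  3-simplices (5): abfh, abfk, abhk, afhk, bfhk

so the chain groups are C_0 ≅ Z^11, C_1 ≅ Z^22, C_2 ≅ Z^16, C_3 ≅ Z^5.

∂_1: C_1 → C_0 sends each edge [p,q] (with p < q) to q − p. For instance
  ∂di = i − d.
This gives a 11×22 integer matrix of rank 9; reducing to Smith normal form yields diagonal entries (1,1,1,1,1,1,1,1,1).

∂_2: C_2 → C_1 sends each 2-simplex [p,q,r] to [q,r] − [p,r] + [p,q]. For instance
  ∂afh = fh − ah + af,
  ∂abk = bk − ak + ab.
The 22×16 boundary matrix has rank 12 and Smith normal form diag(1,1,1,1,1,1,1,1,1,1,1,1).

The boundary map ∂_3: C_3 → C_2 sends each 3-simplex σ to the alternating sum Σ_i (−1)^i (σ with its i-th vertex removed). For instance
  ∂abfk = bfk − afk + abk − abf,
  ∂abfh = bfh − afh + abh − abf.
This gives a 16×5 integer matrix of rank 4; reducing to Smith normal form yields diagonal entries (1,1,1,1).

Reading off H_k = ker ∂_k / im ∂_{k+1}:

  H_0: rank C_0 − rank ∂_1 = 11 − 9 = 2, and the invariant factors of ∂_1 are all 1, so H_0 = Z^2.
  H_1: rank ker ∂_1 − rank ∂_2 = (22 − 9) − 12 = 1, and the invariant factors of ∂_2 are all 1, so H_1 = Z.
  H_2: rank ker ∂_2 − rank ∂_3 = (16 − 12) − 4 = 0, and the invariant factors of ∂_3 are all 1, so H_2 = 0.
  H_3: rank ker ∂_3 − rank ∂_4 = (5 − 4) − 0 = 1, and there is no ∂_4, so H_3 = Z.

Hence the Betti numbers are b_0 = 2, b_1 = 1, b_2 = 0, b_3 = 1.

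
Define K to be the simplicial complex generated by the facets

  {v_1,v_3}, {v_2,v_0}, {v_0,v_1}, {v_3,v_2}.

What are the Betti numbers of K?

Order the vertices as v_0 < v_1 < v_2 < v_3. Listing each simplex with vertices in this order, K has dimension 1 with simplices:

  0-simplices (4): [v_0], [v_1], [v_2], [v_3]
  1-simplices (4): [v_0,v_1], [v_0,v_2], [v_1,v_3], [v_2,v_3]

giving chain groups C_0 ≅ Z^4, C_1 ≅ Z^4.

Boundary ∂_1: C_1 → C_0 maps an edge to its endpoints' difference, ∂[p,q] = q − p. For instance
  ∂[v_0,v_1] = [v_1] − [v_0].
The resulting 4×4 matrix has rank 3, and its Smith normal form has invariant factors (1,1,1).

Reading off H_k = ker ∂_k / im ∂_{k+1}:

  H_0: rank C_0 − rank ∂_1 = 4 − 3 = 1, and the invariant factors of ∂_1 are all 1, so H_0 ≅ Z.
  H_1: rank ker ∂_1 − rank ∂_2 = (4 − 3) − 0 = 1, and there is no ∂_2, so H_1 ≅ Z.

As a check, the Euler characteristic is 4 − 4 = 0, which agrees with 1 − 1 = 0.

Hence the Betti numbers are b_0 = 1, b_1 = 1.

b_0 = 1, b_1 = 1.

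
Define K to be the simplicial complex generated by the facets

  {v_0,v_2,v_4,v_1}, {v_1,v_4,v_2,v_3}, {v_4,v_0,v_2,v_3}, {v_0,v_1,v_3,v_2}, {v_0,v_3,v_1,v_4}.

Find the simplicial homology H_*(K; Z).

Fix the vertex order v_0 < v_1 < v_2 < v_3 < v_4 and write every simplex with vertices in increasing order. Then dim K = 3 and the simplices of K are:

  0-simplices (5): [v_0], [v_1], [v_2], [v_3], [v_4]
  1-simplices (10): [v_0,v_1], [v_0,v_2], [v_0,v_3], [v_0,v_4], [v_1,v_2], [v_1,v_3], [v_1,v_4], [v_2,v_3], [v_2,v_4], [v_3,v_4]
  2-simplices (10): [v_0,v_1,v_2], [v_0,v_1,v_3], [v_0,v_1,v_4], [v_0,v_2,v_3], [v_0,v_2,v_4], [v_0,v_3,v_4], [v_1,v_2,v_3], [v_1,v_2,v_4], [v_1,v_3,v_4], [v_2,v_3,v_4]
  3-simplices (5): [v_0,v_1,v_2,v_3], [v_0,v_1,v_2,v_4], [v_0,v_1,v_3,v_4], [v_0,v_2,v_3,v_4], [v_1,v_2,v_3,v_4]

giving chain groups C_0 ≅ Z^5, C_1 ≅ Z^10, C_2 ≅ Z^10, C_3 ≅ Z^5.

The boundary map ∂_1: C_1 → C_0 maps an edge to its endpoints' difference, ∂[p,q] = q − p.
The resulting 5×10 matrix has rank 4, and its Smith normal form has invariant factors (1,1,1,1).

Boundary ∂_2: C_2 → C_1 acts by ∂[p,q,r] = [q,r] − [p,r] + [p,q]. For instance
  ∂[v_0,v_1,v_4] = [v_1,v_4] − [v_0,v_4] + [v_0,v_1],
  ∂[v_2,v_3,v_4] = [v_3,v_4] − [v_2,v_4] + [v_2,v_3].
The 10×10 boundary matrix has rank 6 and Smith normal form diag(1,1,1,1,1,1).

Boundary ∂_3: C_3 → C_2 sends each 3-simplex σ to the alternating sum Σ_i (−1)^i (σ with its i-th vertex removed). For instance
  ∂[v_0,v_1,v_2,v_3] = [v_1,v_2,v_3] − [v_0,v_2,v_3] + [v_0,v_1,v_3] − [v_0,v_1,v_2],
  ∂[v_0,v_1,v_3,v_4] = [v_1,v_3,v_4] − [v_0,v_3,v_4] + [v_0,v_1,v_4] − [v_0,v_1,v_3].
The 10×5 boundary matrix has rank 4 and Smith normal form diag(1,1,1,1).

From H_k ≅ ker(∂_k) / im(∂_{k+1}) we obtain:

  H_0: rank C_0 − rank ∂_1 = 5 − 4 = 1, and the invariant factors of ∂_1 are all 1, so H_0 = Z.
  H_1: rank ker ∂_1 − rank ∂_2 = (10 − 4) − 6 = 0, and the invariant factors of ∂_2 are all 1, so H_1 = 0.
  H_2: rank ker ∂_2 − rank ∂_3 = (10 − 6) − 4 = 0, and the invariant factors of ∂_3 are all 1, so H_2 = 0.
  H_3: rank ker ∂_3 − rank ∂_4 = (5 − 4) − 0 = 1, and there is no ∂_4, so H_3 = Z.

(K is a triangulation of the 3-sphere S^3.)

H_0 = Z,  H_1 = 0,  H_2 = 0,  H_3 = Z.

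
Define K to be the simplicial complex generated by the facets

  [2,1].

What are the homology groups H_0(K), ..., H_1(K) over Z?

H_0 ≅ Z,  H_1 = 0.

Fix the vertex order 1 < 2 and write every simplex with vertices in increasing order. Then dim K = 1 and the simplices of K are:

  0-simplices (2): [1], [2]
  1-simplices (1): [1,2]

Hence C_0 ≅ Z^2, C_1 ≅ Z^1.

Boundary ∂_1: C_1 → C_0 sends each edge [p,q] (with p < q) to q − p.
The 2×1 boundary matrix has rank 1 and Smith normal form diag(1).

Computing H_k = (kernel of ∂_k) / (image of ∂_{k+1}):

  H_0: rank C_0 − rank ∂_1 = 2 − 1 = 1, and the invariant factors of ∂_1 are all 1, so H_0 = Z.
  H_1: rank ker ∂_1 − rank ∂_2 = (1 − 1) − 0 = 0, and there is no ∂_2, so H_1 = 0.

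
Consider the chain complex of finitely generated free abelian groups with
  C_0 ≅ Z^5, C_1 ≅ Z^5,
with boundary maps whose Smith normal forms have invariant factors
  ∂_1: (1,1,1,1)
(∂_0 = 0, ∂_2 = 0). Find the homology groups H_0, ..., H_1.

H_0: b_0 = 5 − 0 − 4 = 1; torsion from ∂_1 factors > 1: none. So H_0 ≅ Z.
H_1: b_1 = 5 − 4 − 0 = 1; torsion from ∂_2 factors > 1: none. So H_1 ≅ Z.

H_0 ≅ Z,  H_1 ≅ Z.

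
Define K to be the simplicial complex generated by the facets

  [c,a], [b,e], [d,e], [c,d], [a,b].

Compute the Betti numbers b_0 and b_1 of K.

Order the vertices as a < b < c < d < e. Listing each simplex with vertices in this order, K has dimension 1 with simplices:

  0-simplices (5): a, b, c, d, e
  1-simplices (5): ab, ac, be, cd, de

Hence C_0 ≅ Z^5, C_1 ≅ Z^5.

The boundary map ∂_1: C_1 → C_0 sends each edge [p,q] (with p < q) to q − p.
The 5×5 boundary matrix has rank 4 and Smith normal form diag(1,1,1,1).

Now H_k = ker ∂_k / im ∂_{k+1}, so:

  H_0: rank C_0 − rank ∂_1 = 5 − 4 = 1, and the invariant factors of ∂_1 are all 1, so H_0 = Z.
  H_1: rank ker ∂_1 − rank ∂_2 = (5 − 4) − 0 = 1, and there is no ∂_2, so H_1 = Z.

As a check, the Euler characteristic is 5 − 5 = 0, which agrees with 1 − 1 = 0.

Hence the Betti numbers are b_0 = 1, b_1 = 1.

b_0 = 1, b_1 = 1.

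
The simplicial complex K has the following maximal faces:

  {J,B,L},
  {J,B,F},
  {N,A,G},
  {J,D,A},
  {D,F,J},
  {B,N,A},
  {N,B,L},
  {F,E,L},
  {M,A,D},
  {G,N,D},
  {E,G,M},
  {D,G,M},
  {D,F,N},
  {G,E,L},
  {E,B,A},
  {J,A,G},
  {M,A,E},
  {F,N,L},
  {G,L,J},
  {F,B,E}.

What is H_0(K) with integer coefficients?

H_0 ≅ Z.

Fix the vertex order A < B < D < E < F < G < J < L < M < N and write every simplex with vertices in increasing order. Then dim K = 2 and the simplices of K are:

  0-simplices (10): A, B, D, E, F, G, J, L, M, N
  1-simplices (30): AB, AD, AE, AG, AJ, AM, AN, BE, BF, BJ, BL, BN, DF, DG, DJ, DM, DN, EF, EG, EL, EM, FJ, FL, FN, GJ, GL, GM, GN, JL, LN
  2-simplices (20): ABE, ABN, ADJ, ADM, AEM, AGJ, AGN, BEF, BFJ, BJL, BLN, DFJ, DFN, DGM, DGN, EFL, EGL, EGM, FLN, GJL

so the chain groups are C_0 ≅ Z^10, C_1 ≅ Z^30, C_2 ≅ Z^20.

Boundary ∂_1: C_1 → C_0 is given by ∂[p,q] = [q] − [p]. For instance
  ∂BL = L − B.
As a 10×30 matrix over Z this has rank 9, with invariant factors (1,1,1,1,1,1,1,1,1).

Boundary ∂_2: C_2 → C_1 sends each 2-simplex [p,q,r] to [q,r] − [p,r] + [p,q]. For instance
  ∂BFJ = FJ − BJ + BF,
  ∂FLN = LN − FN + FL.
The 30×20 boundary matrix has rank 20 and Smith normal form diag(1,1,1,1,1,1,1,1,1,1,1,1,1,1,1,1,1,1,1,2).

Now H_k = ker ∂_k / im ∂_{k+1}, so:

  H_0: rank C_0 − rank ∂_1 = 10 − 9 = 1, and the invariant factors of ∂_1 are all 1, so H_0 = Z.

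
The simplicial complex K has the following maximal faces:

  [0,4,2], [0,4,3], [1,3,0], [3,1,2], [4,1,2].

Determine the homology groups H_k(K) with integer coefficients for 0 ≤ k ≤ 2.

Take the total order 0 < 1 < 2 < 3 < 4 on the vertex set. Then K (dimension 2) consists of the simplices:

  0-simplices (5): [0], [1], [2], [3], [4]
  1-simplices (10): [0,1], [0,2], [0,3], [0,4], [1,2], [1,3], [1,4], [2,3], [2,4], [3,4]
  2-simplices (5): [0,1,3], [0,2,4], [0,3,4], [1,2,3], [1,2,4]

Hence C_0 ≅ Z^5, C_1 ≅ Z^10, C_2 ≅ Z^5.

∂_1: C_1 → C_0 is given by ∂[p,q] = [q] − [p].
The resulting 5×10 matrix has rank 4, and its Smith normal form has invariant factors (1,1,1,1).

The boundary map ∂_2: C_2 → C_1 acts by ∂[p,q,r] = [q,r] − [p,r] + [p,q]. For instance
  ∂[1,2,4] = [2,4] − [1,4] + [1,2],
  ∂[1,2,3] = [2,3] − [1,3] + [1,2].
The 10×5 boundary matrix has rank 5 and Smith normal form diag(1,1,1,1,1).

Now H_k = ker ∂_k / im ∂_{k+1}, so:

  H_0: rank C_0 − rank ∂_1 = 5 − 4 = 1, and the invariant factors of ∂_1 are all 1, so H_0 = Z.
  H_1: rank ker ∂_1 − rank ∂_2 = (10 − 4) − 5 = 1, and the invariant factors of ∂_2 are all 1, so H_1 = Z.
  H_2: rank ker ∂_2 − rank ∂_3 = (5 − 5) − 0 = 0, and there is no ∂_3, so H_2 = 0.

(K is a triangulation of the Möbius band.)

H_0 ≅ Z,  H_1 ≅ Z,  H_2 = 0.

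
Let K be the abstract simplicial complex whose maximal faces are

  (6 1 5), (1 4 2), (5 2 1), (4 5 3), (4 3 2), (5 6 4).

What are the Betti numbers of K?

Fix the vertex order 1 < 2 < 3 < 4 < 5 < 6 and write every simplex with vertices in increasing order. Then dim K = 2 and the simplices of K are:

  0-simplices (6): [1], [2], [3], [4], [5], [6]
  1-simplices (12): [1,2], [1,4], [1,5], [1,6], [2,3], [2,4], [2,5], [3,4], [3,5], [4,5], [4,6], [5,6]
  2-simplices (6): [1,2,4], [1,2,5], [1,5,6], [2,3,4], [3,4,5], [4,5,6]

giving chain groups C_0 ≅ Z^6, C_1 ≅ Z^12, C_2 ≅ Z^6.

Boundary ∂_1: C_1 → C_0 maps an edge to its endpoints' difference, ∂[p,q] = q − p.
The 6×12 boundary matrix has rank 5 and Smith normal form diag(1,1,1,1,1).

Boundary ∂_2: C_2 → C_1 sends each 2-simplex [p,q,r] to [q,r] − [p,r] + [p,q]. For instance
  ∂[1,5,6] = [5,6] − [1,6] + [1,5],
  ∂[2,3,4] = [3,4] − [2,4] + [2,3].
The 12×6 boundary matrix has rank 6 and Smith normal form diag(1,1,1,1,1,1).

From H_k ≅ ker(∂_k) / im(∂_{k+1}) we obtain:

  H_0: rank C_0 − rank ∂_1 = 6 − 5 = 1, and the invariant factors of ∂_1 are all 1, so H_0 ≅ Z.
  H_1: rank ker ∂_1 − rank ∂_2 = (12 − 5) − 6 = 1, and the invariant factors of ∂_2 are all 1, so H_1 ≅ Z.
  H_2: rank ker ∂_2 − rank ∂_3 = (6 − 6) − 0 = 0, and there is no ∂_3, so H_2 ≅ 0.

Hence the Betti numbers are b_0 = 1, b_1 = 1, b_2 = 0.

b_0 = 1, b_1 = 1, b_2 = 0.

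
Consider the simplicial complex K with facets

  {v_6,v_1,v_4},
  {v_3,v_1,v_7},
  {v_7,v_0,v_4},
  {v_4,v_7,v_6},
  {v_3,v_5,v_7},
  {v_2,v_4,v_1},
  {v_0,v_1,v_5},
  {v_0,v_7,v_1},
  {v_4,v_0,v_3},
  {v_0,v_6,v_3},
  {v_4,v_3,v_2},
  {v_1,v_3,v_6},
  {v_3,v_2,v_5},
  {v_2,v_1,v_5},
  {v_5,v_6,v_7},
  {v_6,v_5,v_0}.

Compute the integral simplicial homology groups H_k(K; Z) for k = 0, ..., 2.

K has 8 vertices, 24 edges, 16 triangles.
rank ∂_0 = 0, rank ∂_1 = 7 ⇒ b_0 = 8 − 0 − 7 = 1; all invariant factors of ∂_1 are 1 so no torsion. So H_0 ≅ Z.
rank ∂_1 = 7, rank ∂_2 = 15 ⇒ b_1 = 24 − 7 − 15 = 2; all invariant factors of ∂_2 are 1 so no torsion. So H_1 ≅ Z^2.
rank ∂_2 = 15, rank ∂_3 = 0 ⇒ b_2 = 16 − 15 − 0 = 1. So H_2 ≅ Z.

H_0 = Z,  H_1 = Z^2,  H_2 = Z.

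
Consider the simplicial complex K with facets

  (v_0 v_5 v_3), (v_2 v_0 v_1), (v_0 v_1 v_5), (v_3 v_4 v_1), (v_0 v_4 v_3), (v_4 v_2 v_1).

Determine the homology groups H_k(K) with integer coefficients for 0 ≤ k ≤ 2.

Fix the vertex order v_0 < v_1 < v_2 < v_3 < v_4 < v_5 and write every simplex with vertices in increasing order. Then dim K = 2 and the simplices of K are:

  0-simplices (6): [v_0], [v_1], [v_2], [v_3], [v_4], [v_5]
  1-simplices (12): [v_0,v_1], [v_0,v_2], [v_0,v_3], [v_0,v_4], [v_0,v_5], [v_1,v_2], [v_1,v_3], [v_1,v_4], [v_1,v_5], [v_2,v_4], [v_3,v_4], [v_3,v_5]
  2-simplices (6): [v_0,v_1,v_2], [v_0,v_1,v_5], [v_0,v_3,v_4], [v_0,v_3,v_5], [v_1,v_2,v_4], [v_1,v_3,v_4]

Hence C_0 ≅ Z^6, C_1 ≅ Z^12, C_2 ≅ Z^6.

The boundary map ∂_1: C_1 → C_0 is given by ∂[p,q] = [q] − [p].
As a 6×12 matrix over Z this has rank 5, with invariant factors (1,1,1,1,1).

Boundary ∂_2: C_2 → C_1 acts by ∂[p,q,r] = [q,r] − [p,r] + [p,q]. For instance
  ∂[v_0,v_3,v_4] = [v_3,v_4] − [v_0,v_4] + [v_0,v_3],
  ∂[v_0,v_1,v_5] = [v_1,v_5] − [v_0,v_5] + [v_0,v_1].
The 12×6 boundary matrix has rank 6 and Smith normal form diag(1,1,1,1,1,1).

Computing H_k = (kernel of ∂_k) / (image of ∂_{k+1}):

  H_0: rank C_0 − rank ∂_1 = 6 − 5 = 1, and the invariant factors of ∂_1 are all 1, so H_0 = Z.
  H_1: rank ker ∂_1 − rank ∂_2 = (12 − 5) − 6 = 1, and the invariant factors of ∂_2 are all 1, so H_1 = Z.
  H_2: rank ker ∂_2 − rank ∂_3 = (6 − 6) − 0 = 0, and there is no ∂_3, so H_2 = 0.

(K is a triangulation of the cylinder S^1 x I.)

H_0 = Z,  H_1 = Z,  H_2 = 0.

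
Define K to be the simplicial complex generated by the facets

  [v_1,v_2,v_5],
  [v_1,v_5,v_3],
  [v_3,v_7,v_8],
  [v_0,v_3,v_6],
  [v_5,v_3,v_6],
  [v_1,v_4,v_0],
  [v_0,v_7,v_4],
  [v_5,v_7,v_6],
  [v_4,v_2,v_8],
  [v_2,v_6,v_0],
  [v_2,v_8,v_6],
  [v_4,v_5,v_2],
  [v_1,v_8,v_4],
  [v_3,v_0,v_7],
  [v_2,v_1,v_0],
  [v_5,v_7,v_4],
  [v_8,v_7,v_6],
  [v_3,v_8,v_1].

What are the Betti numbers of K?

Order the vertices as v_0 < v_1 < v_2 < v_3 < v_4 < v_5 < v_6 < v_7 < v_8. Listing each simplex with vertices in this order, K has dimension 2 with simplices:

  0-simplices (9): [v_0], [v_1], [v_2], [v_3], [v_4], [v_5], [v_6], [v_7], [v_8]
  1-simplices (27): (27 of them)
  2-simplices (18): (18 of them)

so the chain groups are C_0 ≅ Z^9, C_1 ≅ Z^27, C_2 ≅ Z^18.

Boundary ∂_1: C_1 → C_0 is given by ∂[p,q] = [q] − [p]. For instance
  ∂[v_0,v_6] = [v_6] − [v_0].
The 9×27 boundary matrix has rank 8 and Smith normal form diag(1,1,1,1,1,1,1,1).

Boundary ∂_2: C_2 → C_1 sends each 2-simplex [p,q,r] to [q,r] − [p,r] + [p,q]. For instance
  ∂[v_1,v_3,v_8] = [v_3,v_8] − [v_1,v_8] + [v_1,v_3],
  ∂[v_1,v_3,v_5] = [v_3,v_5] − [v_1,v_5] + [v_1,v_3].
As a 27×18 matrix over Z this has rank 18, with invariant factors (1,1,1,1,1,1,1,1,1,1,1,1,1,1,1,1,1,2).

Now H_k = ker ∂_k / im ∂_{k+1}, so:

  H_0: rank C_0 − rank ∂_1 = 9 − 8 = 1, and the invariant factors of ∂_1 are all 1, so H_0 = Z.
  H_1: rank ker ∂_1 − rank ∂_2 = (27 − 8) − 18 = 1, and ∂_2 has invariant factor 2 > 1, so H_1 = Z ⊕ Z/2.
  H_2: rank ker ∂_2 − rank ∂_3 = (18 − 18) − 0 = 0, and there is no ∂_3, so H_2 = 0.

As a check, the Euler characteristic is 9 − 27 + 18 = 0, which agrees with 1 − 1 + 0 = 0.
(K is a triangulation of the Klein bottle.)

Hence the Betti numbers are b_0 = 1, b_1 = 1, b_2 = 0.

b_0 = 1, b_1 = 1, b_2 = 0.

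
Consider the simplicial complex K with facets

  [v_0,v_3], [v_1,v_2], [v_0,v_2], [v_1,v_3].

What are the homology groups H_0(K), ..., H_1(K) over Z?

Fix the vertex order v_0 < v_1 < v_2 < v_3 and write every simplex with vertices in increasing order. Then dim K = 1 and the simplices of K are:

  0-simplices (4): [v_0], [v_1], [v_2], [v_3]
  1-simplices (4): [v_0,v_2], [v_0,v_3], [v_1,v_2], [v_1,v_3]

giving chain groups C_0 ≅ Z^4, C_1 ≅ Z^4.

Boundary ∂_1: C_1 → C_0 sends each edge [p,q] (with p < q) to q − p. For instance
  ∂[v_1,v_2] = [v_2] − [v_1].
As a 4×4 matrix over Z this has rank 3, with invariant factors (1,1,1).

Computing H_k = (kernel of ∂_k) / (image of ∂_{k+1}):

  H_0: rank C_0 − rank ∂_1 = 4 − 3 = 1, and the invariant factors of ∂_1 are all 1, so H_0 ≅ Z.
  H_1: rank ker ∂_1 − rank ∂_2 = (4 − 3) − 0 = 1, and there is no ∂_2, so H_1 ≅ Z.

H_0 ≅ Z,  H_1 ≅ Z.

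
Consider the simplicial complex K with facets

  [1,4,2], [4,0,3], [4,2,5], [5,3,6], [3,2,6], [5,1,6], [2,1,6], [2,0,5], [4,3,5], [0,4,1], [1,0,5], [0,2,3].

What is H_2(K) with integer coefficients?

K has 7 vertices, 18 edges, 12 triangles.
rank ∂_2 = 12, rank ∂_3 = 0 ⇒ b_2 = 12 − 12 − 0 = 0. So H_2 = 0.

H_2 ≅ 0.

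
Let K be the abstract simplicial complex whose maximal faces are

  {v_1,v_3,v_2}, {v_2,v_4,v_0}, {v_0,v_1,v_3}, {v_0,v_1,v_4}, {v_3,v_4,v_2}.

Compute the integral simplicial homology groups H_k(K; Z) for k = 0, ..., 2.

Order the vertices as v_0 < v_1 < v_2 < v_3 < v_4. Listing each simplex with vertices in this order, K has dimension 2 with simplices:

  0-simplices (5): [v_0], [v_1], [v_2], [v_3], [v_4]
  1-simplices (10): [v_0,v_1], [v_0,v_2], [v_0,v_3], [v_0,v_4], [v_1,v_2], [v_1,v_3], [v_1,v_4], [v_2,v_3], [v_2,v_4], [v_3,v_4]
  2-simplices (5): [v_0,v_1,v_3], [v_0,v_1,v_4], [v_0,v_2,v_4], [v_1,v_2,v_3], [v_2,v_3,v_4]

Hence C_0 ≅ Z^5, C_1 ≅ Z^10, C_2 ≅ Z^5.

Boundary ∂_1: C_1 → C_0 is given by ∂[p,q] = [q] − [p].
The 5×10 boundary matrix has rank 4 and Smith normal form diag(1,1,1,1).

∂_2: C_2 → C_1 acts by ∂[p,q,r] = [q,r] − [p,r] + [p,q]. For instance
  ∂[v_1,v_2,v_3] = [v_2,v_3] − [v_1,v_3] + [v_1,v_2],
  ∂[v_0,v_1,v_3] = [v_1,v_3] − [v_0,v_3] + [v_0,v_1].
The 10×5 boundary matrix has rank 5 and Smith normal form diag(1,1,1,1,1).

Reading off H_k = ker ∂_k / im ∂_{k+1}:

  H_0: rank C_0 − rank ∂_1 = 5 − 4 = 1, and the invariant factors of ∂_1 are all 1, so H_0 = Z.
  H_1: rank ker ∂_1 − rank ∂_2 = (10 − 4) − 5 = 1, and the invariant factors of ∂_2 are all 1, so H_1 = Z.
  H_2: rank ker ∂_2 − rank ∂_3 = (5 − 5) − 0 = 0, and there is no ∂_3, so H_2 = 0.

As a check, the Euler characteristic is 5 − 10 + 5 = 0, which agrees with 1 − 1 + 0 = 0.

H_0 ≅ Z,  H_1 ≅ Z,  H_2 = 0.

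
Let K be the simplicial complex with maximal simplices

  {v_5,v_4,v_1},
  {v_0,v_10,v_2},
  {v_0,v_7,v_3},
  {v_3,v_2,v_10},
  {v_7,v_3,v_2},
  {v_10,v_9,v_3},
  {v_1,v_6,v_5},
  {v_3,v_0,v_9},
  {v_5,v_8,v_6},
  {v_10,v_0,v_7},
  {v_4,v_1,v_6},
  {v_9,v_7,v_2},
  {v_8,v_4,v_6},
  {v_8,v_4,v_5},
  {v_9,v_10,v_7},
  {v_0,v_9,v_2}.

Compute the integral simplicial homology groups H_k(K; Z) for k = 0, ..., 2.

K has 11 vertices, 24 edges, 16 triangles.
rank ∂_0 = 0, rank ∂_1 = 9 ⇒ b_0 = 11 − 0 − 9 = 2; all invariant factors of ∂_1 are 1 so no torsion. So H_0 = Z^2.
rank ∂_1 = 9, rank ∂_2 = 15 ⇒ b_1 = 24 − 9 − 15 = 0; ∂_2 has invariant factor(s) [2] giving torsion. So H_1 = Z/2.
rank ∂_2 = 15, rank ∂_3 = 0 ⇒ b_2 = 16 − 15 − 0 = 1. So H_2 = Z.

H_0 = Z^2,  H_1 = Z/2,  H_2 = Z.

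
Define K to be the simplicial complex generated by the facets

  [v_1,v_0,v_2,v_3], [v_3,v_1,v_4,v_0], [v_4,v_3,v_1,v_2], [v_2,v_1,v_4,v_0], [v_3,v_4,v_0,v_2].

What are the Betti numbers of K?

K has 5 vertices, 10 edges, 10 triangles, 5 3-simplices.
rank ∂_0 = 0, rank ∂_1 = 4 ⇒ b_0 = 5 − 0 − 4 = 1; all invariant factors of ∂_1 are 1 so no torsion. So H_0 ≅ Z.
rank ∂_1 = 4, rank ∂_2 = 6 ⇒ b_1 = 10 − 4 − 6 = 0; all invariant factors of ∂_2 are 1 so no torsion. So H_1 ≅ 0.
rank ∂_2 = 6, rank ∂_3 = 4 ⇒ b_2 = 10 − 6 − 4 = 0; all invariant factors of ∂_3 are 1 so no torsion. So H_2 ≅ 0.
rank ∂_3 = 4, rank ∂_4 = 0 ⇒ b_3 = 5 − 4 − 0 = 1. So H_3 ≅ Z.

b_0 = 1, b_1 = 0, b_2 = 0, b_3 = 1.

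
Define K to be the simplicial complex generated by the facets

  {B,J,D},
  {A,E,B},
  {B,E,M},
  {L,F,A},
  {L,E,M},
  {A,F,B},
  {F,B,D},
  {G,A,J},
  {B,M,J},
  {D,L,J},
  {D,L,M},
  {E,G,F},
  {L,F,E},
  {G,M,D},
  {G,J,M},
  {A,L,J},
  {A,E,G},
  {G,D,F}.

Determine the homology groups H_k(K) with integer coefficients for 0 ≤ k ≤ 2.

Fix the vertex order A < B < D < E < F < G < J < L < M and write every simplex with vertices in increasing order. Then dim K = 2 and the simplices of K are:

  0-simplices (9): A, B, D, E, F, G, J, L, M
  1-simplices (27): AB, AE, AF, AG, AJ, AL, BD, BE, BF, BJ, BM, DF, DG, DJ, DL, DM, EF, EG, EL, EM, FG, FL, GJ, GM, JL, JM, LM
  2-simplices (18): ABE, ABF, AEG, AFL, AGJ, AJL, BDF, BDJ, BEM, BJM, DFG, DGM, DJL, DLM, EFG, EFL, ELM, GJM

Hence C_0 ≅ Z^9, C_1 ≅ Z^27, C_2 ≅ Z^18.

Boundary ∂_1: C_1 → C_0 maps an edge to its endpoints' difference, ∂[p,q] = q − p.
This gives a 9×27 integer matrix of rank 8; reducing to Smith normal form yields diagonal entries (1,1,1,1,1,1,1,1).

∂_2: C_2 → C_1 maps a triangle to the signed sum of its edges. For instance
  ∂AEG = EG − AG + AE,
  ∂DLM = LM − DM + DL.
The resulting 27×18 matrix has rank 18, and its Smith normal form has invariant factors (1,1,1,1,1,1,1,1,1,1,1,1,1,1,1,1,1,2).

Reading off H_k = ker ∂_k / im ∂_{k+1}:

  H_0: rank C_0 − rank ∂_1 = 9 − 8 = 1, and the invariant factors of ∂_1 are all 1, so H_0 = Z.
  H_1: rank ker ∂_1 − rank ∂_2 = (27 − 8) − 18 = 1, and ∂_2 has invariant factor 2 > 1, so H_1 = Z × Z/2.
  H_2: rank ker ∂_2 − rank ∂_3 = (18 − 18) − 0 = 0, and there is no ∂_3, so H_2 = 0.

H_0 = Z,  H_1 = Z × Z/2,  H_2 = 0.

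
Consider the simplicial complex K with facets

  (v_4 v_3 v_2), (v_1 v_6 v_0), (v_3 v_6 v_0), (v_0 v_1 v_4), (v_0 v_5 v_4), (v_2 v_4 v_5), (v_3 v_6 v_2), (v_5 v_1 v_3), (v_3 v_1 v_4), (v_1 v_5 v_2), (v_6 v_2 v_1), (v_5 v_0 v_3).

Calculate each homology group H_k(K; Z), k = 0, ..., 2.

H_0 = Z,  H_1 = Z/2,  H_2 = 0.

Take the total order v_0 < v_1 < v_2 < v_3 < v_4 < v_5 < v_6 on the vertex set. Then K (dimension 2) consists of the simplices:

  0-simplices (7): [v_0], [v_1], [v_2], [v_3], [v_4], [v_5], [v_6]
  1-simplices (18): (18 of them)
  2-simplices (12): (12 of them)

giving chain groups C_0 ≅ Z^7, C_1 ≅ Z^18, C_2 ≅ Z^12.

The boundary map ∂_1: C_1 → C_0 maps an edge to its endpoints' difference, ∂[p,q] = q − p. For instance
  ∂[v_2,v_3] = [v_3] − [v_2].
The 7×18 boundary matrix has rank 6 and Smith normal form diag(1,1,1,1,1,1).

Boundary ∂_2: C_2 → C_1 sends each 2-simplex [p,q,r] to [q,r] − [p,r] + [p,q]. For instance
  ∂[v_2,v_3,v_6] = [v_3,v_6] − [v_2,v_6] + [v_2,v_3],
  ∂[v_2,v_3,v_4] = [v_3,v_4] − [v_2,v_4] + [v_2,v_3].
As a 18×12 matrix over Z this has rank 12, with invariant factors (1,1,1,1,1,1,1,1,1,1,1,2).

Computing H_k = (kernel of ∂_k) / (image of ∂_{k+1}):

  H_0: rank C_0 − rank ∂_1 = 7 − 6 = 1, and the invariant factors of ∂_1 are all 1, so H_0 ≅ Z.
  H_1: rank ker ∂_1 − rank ∂_2 = (18 − 6) − 12 = 0, and ∂_2 has invariant factor 2 > 1, so H_1 ≅ Z/2.
  H_2: rank ker ∂_2 − rank ∂_3 = (12 − 12) − 0 = 0, and there is no ∂_3, so H_2 ≅ 0.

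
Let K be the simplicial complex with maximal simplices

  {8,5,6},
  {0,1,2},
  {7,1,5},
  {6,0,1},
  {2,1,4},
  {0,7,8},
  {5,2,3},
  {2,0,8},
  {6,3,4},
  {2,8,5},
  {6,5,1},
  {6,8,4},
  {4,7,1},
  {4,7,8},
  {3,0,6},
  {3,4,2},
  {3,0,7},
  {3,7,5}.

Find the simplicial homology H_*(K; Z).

H_0 ≅ Z,  H_1 ≅ Z^2,  H_2 ≅ Z.

K has 9 vertices, 27 edges, 18 triangles.
rank ∂_0 = 0, rank ∂_1 = 8 ⇒ b_0 = 9 − 0 − 8 = 1; all invariant factors of ∂_1 are 1 so no torsion. So H_0 ≅ Z.
rank ∂_1 = 8, rank ∂_2 = 17 ⇒ b_1 = 27 − 8 − 17 = 2; all invariant factors of ∂_2 are 1 so no torsion. So H_1 ≅ Z^2.
rank ∂_2 = 17, rank ∂_3 = 0 ⇒ b_2 = 18 − 17 − 0 = 1. So H_2 ≅ Z.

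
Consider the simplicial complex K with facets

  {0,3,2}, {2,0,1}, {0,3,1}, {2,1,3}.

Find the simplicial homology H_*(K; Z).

We work with the vertex ordering 0 < 1 < 2 < 3. The simplices of K, each written with vertices in increasing order, are:

  0-simplices (4): [0], [1], [2], [3]
  1-simplices (6): [0,1], [0,2], [0,3], [1,2], [1,3], [2,3]
  2-simplices (4): [0,1,2], [0,1,3], [0,2,3], [1,2,3]

Hence C_0 ≅ Z^4, C_1 ≅ Z^6, C_2 ≅ Z^4.

Boundary ∂_1: C_1 → C_0 is given by ∂[p,q] = [q] − [p].
This gives a 4×6 integer matrix of rank 3; reducing to Smith normal form yields diagonal entries (1,1,1).

The boundary map ∂_2: C_2 → C_1 sends each 2-simplex [p,q,r] to [q,r] − [p,r] + [p,q]. For instance
  ∂[1,2,3] = [2,3] − [1,3] + [1,2],
  ∂[0,1,3] = [1,3] − [0,3] + [0,1].
This gives a 6×4 integer matrix of rank 3; reducing to Smith normal form yields diagonal entries (1,1,1).

Computing H_k = (kernel of ∂_k) / (image of ∂_{k+1}):

  H_0: rank C_0 − rank ∂_1 = 4 − 3 = 1, and the invariant factors of ∂_1 are all 1, so H_0 = Z.
  H_1: rank ker ∂_1 − rank ∂_2 = (6 − 3) − 3 = 0, and the invariant factors of ∂_2 are all 1, so H_1 = 0.
  H_2: rank ker ∂_2 − rank ∂_3 = (4 − 3) − 0 = 1, and there is no ∂_3, so H_2 = Z.

(K is a triangulation of the 2-sphere S^2.)

H_0 = Z,  H_1 = 0,  H_2 = Z.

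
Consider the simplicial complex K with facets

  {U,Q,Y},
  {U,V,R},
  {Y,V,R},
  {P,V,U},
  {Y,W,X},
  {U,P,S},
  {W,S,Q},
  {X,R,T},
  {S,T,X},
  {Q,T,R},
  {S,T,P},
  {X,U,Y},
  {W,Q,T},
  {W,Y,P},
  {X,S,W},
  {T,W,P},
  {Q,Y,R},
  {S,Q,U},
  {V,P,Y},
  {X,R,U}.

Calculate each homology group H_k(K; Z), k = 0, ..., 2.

Order the vertices as P < Q < R < S < T < U < V < W < X < Y. Listing each simplex with vertices in this order, K has dimension 2 with simplices:

  0-simplices (10): P, Q, R, S, T, U, V, W, X, Y
  1-simplices (30): PS, PT, PU, PV, PW, PY, QR, QS, QT, QU, QW, QY, RT, RU, RV, RX, RY, ST, SU, SW, SX, TW, TX, UV, UX, UY, VY, WX, WY, XY
  2-simplices (20): PST, PSU, PTW, PUV, PVY, PWY, QRT, QRY, QSU, QSW, QTW, QUY, RTX, RUV, RUX, RVY, STX, SWX, UXY, WXY

so the chain groups are C_0 ≅ Z^10, C_1 ≅ Z^30, C_2 ≅ Z^20.

∂_1: C_1 → C_0 is given by ∂[p,q] = [q] − [p]. For instance
  ∂WX = X − W.
This gives a 10×30 integer matrix of rank 9; reducing to Smith normal form yields diagonal entries (1,1,1,1,1,1,1,1,1).

The boundary map ∂_2: C_2 → C_1 maps a triangle to the signed sum of its edges. For instance
  ∂SWX = WX − SX + SW,
  ∂QUY = UY − QY + QU.
This gives a 30×20 integer matrix of rank 20; reducing to Smith normal form yields diagonal entries (1,1,1,1,1,1,1,1,1,1,1,1,1,1,1,1,1,1,1,2).

Computing H_k = (kernel of ∂_k) / (image of ∂_{k+1}):

  H_0: rank C_0 − rank ∂_1 = 10 − 9 = 1, and the invariant factors of ∂_1 are all 1, so H_0 = Z.
  H_1: rank ker ∂_1 − rank ∂_2 = (30 − 9) − 20 = 1, and ∂_2 has invariant factor 2 > 1, so H_1 = Z ⊕ Z/2.
  H_2: rank ker ∂_2 − rank ∂_3 = (20 − 20) − 0 = 0, and there is no ∂_3, so H_2 = 0.

(K is a triangulation of the Klein bottle.)

H_0 ≅ Z,  H_1 ≅ Z ⊕ Z/2,  H_2 = 0.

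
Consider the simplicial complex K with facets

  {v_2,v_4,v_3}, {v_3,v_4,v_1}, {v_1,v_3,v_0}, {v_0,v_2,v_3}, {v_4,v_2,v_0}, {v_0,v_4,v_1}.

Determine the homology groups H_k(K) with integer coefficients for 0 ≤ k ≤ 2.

H_0 ≅ Z,  H_1 = 0,  H_2 ≅ Z.

Take the total order v_0 < v_1 < v_2 < v_3 < v_4 on the vertex set. Then K (dimension 2) consists of the simplices:

  0-simplices (5): [v_0], [v_1], [v_2], [v_3], [v_4]
  1-simplices (9): [v_0,v_1], [v_0,v_2], [v_0,v_3], [v_0,v_4], [v_1,v_3], [v_1,v_4], [v_2,v_3], [v_2,v_4], [v_3,v_4]
  2-simplices (6): [v_0,v_1,v_3], [v_0,v_1,v_4], [v_0,v_2,v_3], [v_0,v_2,v_4], [v_1,v_3,v_4], [v_2,v_3,v_4]

Hence C_0 ≅ Z^5, C_1 ≅ Z^9, C_2 ≅ Z^6.

Boundary ∂_1: C_1 → C_0 maps an edge to its endpoints' difference, ∂[p,q] = q − p. For instance
  ∂[v_2,v_3] = [v_3] − [v_2].
This gives a 5×9 integer matrix of rank 4; reducing to Smith normal form yields diagonal entries (1,1,1,1).

The boundary map ∂_2: C_2 → C_1 acts by ∂[p,q,r] = [q,r] − [p,r] + [p,q]. For instance
  ∂[v_0,v_1,v_4] = [v_1,v_4] − [v_0,v_4] + [v_0,v_1],
  ∂[v_1,v_3,v_4] = [v_3,v_4] − [v_1,v_4] + [v_1,v_3].
This gives a 9×6 integer matrix of rank 5; reducing to Smith normal form yields diagonal entries (1,1,1,1,1).

Computing H_k = (kernel of ∂_k) / (image of ∂_{k+1}):

  H_0: rank C_0 − rank ∂_1 = 5 − 4 = 1, and the invariant factors of ∂_1 are all 1, so H_0 = Z.
  H_1: rank ker ∂_1 − rank ∂_2 = (9 − 4) − 5 = 0, and the invariant factors of ∂_2 are all 1, so H_1 = 0.
  H_2: rank ker ∂_2 − rank ∂_3 = (6 − 5) − 0 = 1, and there is no ∂_3, so H_2 = Z.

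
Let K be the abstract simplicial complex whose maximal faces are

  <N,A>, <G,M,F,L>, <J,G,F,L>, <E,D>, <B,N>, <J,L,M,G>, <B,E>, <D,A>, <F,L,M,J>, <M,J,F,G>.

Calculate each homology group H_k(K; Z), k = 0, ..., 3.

H_0 = Z^2,  H_1 = Z,  H_2 = 0,  H_3 = Z.

Fix the vertex order A < B < D < E < F < G < J < L < M < N and write every simplex with vertices in increasing order. Then dim K = 3 and the simplices of K are:

  0-simplices (10): A, B, D, E, F, G, J, L, M, N
  1-simplices (15): AD, AN, BE, BN, DE, FG, FJ, FL, FM, GJ, GL, GM, JL, JM, LM
  2-simplices (10): FGJ, FGL, FGM, FJL, FJM, FLM, GJL, GJM, GLM, JLM
  3-simplices (5): FGJL, FGJM, FGLM, FJLM, GJLM

so the chain groups are C_0 ≅ Z^10, C_1 ≅ Z^15, C_2 ≅ Z^10, C_3 ≅ Z^5.

The boundary map ∂_1: C_1 → C_0 maps an edge to its endpoints' difference, ∂[p,q] = q − p. For instance
  ∂FL = L − F.
This gives a 10×15 integer matrix of rank 8; reducing to Smith normal form yields diagonal entries (1,1,1,1,1,1,1,1).

Boundary ∂_2: C_2 → C_1 acts by ∂[p,q,r] = [q,r] − [p,r] + [p,q]. For instance
  ∂GLM = LM − GM + GL,
  ∂GJM = JM − GM + GJ.
As a 15×10 matrix over Z this has rank 6, with invariant factors (1,1,1,1,1,1).

∂_3: C_3 → C_2 sends each 3-simplex σ to the alternating sum Σ_i (−1)^i (σ with its i-th vertex removed). For instance
  ∂FJLM = JLM − FLM + FJM − FJL,
  ∂GJLM = JLM − GLM + GJM − GJL.
The resulting 10×5 matrix has rank 4, and its Smith normal form has invariant factors (1,1,1,1).

From H_k ≅ ker(∂_k) / im(∂_{k+1}) we obtain:

  H_0: rank C_0 − rank ∂_1 = 10 − 8 = 2, and the invariant factors of ∂_1 are all 1, so H_0 ≅ Z^2.
  H_1: rank ker ∂_1 − rank ∂_2 = (15 − 8) − 6 = 1, and the invariant factors of ∂_2 are all 1, so H_1 ≅ Z.
  H_2: rank ker ∂_2 − rank ∂_3 = (10 − 6) − 4 = 0, and the invariant factors of ∂_3 are all 1, so H_2 ≅ 0.
  H_3: rank ker ∂_3 − rank ∂_4 = (5 − 4) − 0 = 1, and there is no ∂_4, so H_3 ≅ Z.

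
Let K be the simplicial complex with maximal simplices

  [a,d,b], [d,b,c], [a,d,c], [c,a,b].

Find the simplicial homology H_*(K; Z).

We work with the vertex ordering a < b < c < d. The simplices of K, each written with vertices in increasing order, are:

  0-simplices (4): a, b, c, d
  1-simplices (6): ab, ac, ad, bc, bd, cd
  2-simplices (4): abc, abd, acd, bcd

so the chain groups are C_0 ≅ Z^4, C_1 ≅ Z^6, C_2 ≅ Z^4.

Boundary ∂_1: C_1 → C_0 is given by ∂[p,q] = [q] − [p]. For instance
  ∂ab = b − a.
The 4×6 boundary matrix has rank 3 and Smith normal form diag(1,1,1).

Boundary ∂_2: C_2 → C_1 acts by ∂[p,q,r] = [q,r] − [p,r] + [p,q]. For instance
  ∂bcd = cd − bd + bc,
  ∂acd = cd − ad + ac.
As a 6×4 matrix over Z this has rank 3, with invariant factors (1,1,1).

Now H_k = ker ∂_k / im ∂_{k+1}, so:

  H_0: rank C_0 − rank ∂_1 = 4 − 3 = 1, and the invariant factors of ∂_1 are all 1, so H_0 ≅ Z.
  H_1: rank ker ∂_1 − rank ∂_2 = (6 − 3) − 3 = 0, and the invariant factors of ∂_2 are all 1, so H_1 ≅ 0.
  H_2: rank ker ∂_2 − rank ∂_3 = (4 − 3) − 0 = 1, and there is no ∂_3, so H_2 ≅ Z.

(K is a triangulation of the 2-sphere S^2.)

H_0 ≅ Z,  H_1 = 0,  H_2 ≅ Z.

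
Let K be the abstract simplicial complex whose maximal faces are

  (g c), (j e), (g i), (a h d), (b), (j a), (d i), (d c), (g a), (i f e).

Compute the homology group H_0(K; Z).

H_0 = Z^2.

We work with the vertex ordering a < b < c < d < e < f < g < h < i < j. The simplices of K, each written with vertices in increasing order, are:

  0-simplices (10): a, b, c, d, e, f, g, h, i, j
  1-simplices (13): ad, ag, ah, aj, cd, cg, dh, di, ef, ei, ej, fi, gi
  2-simplices (2): adh, efi

Hence C_0 ≅ Z^10, C_1 ≅ Z^13, C_2 ≅ Z^2.

The boundary map ∂_1: C_1 → C_0 maps an edge to its endpoints' difference, ∂[p,q] = q − p. For instance
  ∂ah = h − a.
This gives a 10×13 integer matrix of rank 8; reducing to Smith normal form yields diagonal entries (1,1,1,1,1,1,1,1).

The boundary map ∂_2: C_2 → C_1 maps a triangle to the signed sum of its edges. For instance
  ∂efi = fi − ei + ef,
  ∂adh = dh − ah + ad.
As a 13×2 matrix over Z this has rank 2, with invariant factors (1,1).

Reading off H_k = ker ∂_k / im ∂_{k+1}:

  H_0: rank C_0 − rank ∂_1 = 10 − 8 = 2, and the invariant factors of ∂_1 are all 1, so H_0 ≅ Z^2.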